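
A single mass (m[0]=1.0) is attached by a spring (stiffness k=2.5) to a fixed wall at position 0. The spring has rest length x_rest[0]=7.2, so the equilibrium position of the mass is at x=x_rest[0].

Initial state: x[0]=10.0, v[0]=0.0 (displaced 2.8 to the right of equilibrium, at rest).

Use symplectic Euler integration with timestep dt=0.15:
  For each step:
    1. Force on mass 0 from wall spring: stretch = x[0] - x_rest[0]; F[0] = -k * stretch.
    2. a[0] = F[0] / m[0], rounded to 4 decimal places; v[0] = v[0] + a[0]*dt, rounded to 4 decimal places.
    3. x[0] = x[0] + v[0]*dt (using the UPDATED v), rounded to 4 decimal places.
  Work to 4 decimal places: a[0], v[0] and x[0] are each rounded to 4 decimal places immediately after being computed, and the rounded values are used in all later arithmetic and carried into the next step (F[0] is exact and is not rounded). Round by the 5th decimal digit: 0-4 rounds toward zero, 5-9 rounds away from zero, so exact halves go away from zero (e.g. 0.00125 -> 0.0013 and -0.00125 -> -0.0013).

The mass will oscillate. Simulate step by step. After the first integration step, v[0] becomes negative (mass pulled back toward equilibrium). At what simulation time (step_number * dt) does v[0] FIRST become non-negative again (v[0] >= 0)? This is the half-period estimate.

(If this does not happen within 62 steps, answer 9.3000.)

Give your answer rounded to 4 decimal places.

Answer: 2.1000

Derivation:
Step 0: x=[10.0000] v=[0.0000]
Step 1: x=[9.8425] v=[-1.0500]
Step 2: x=[9.5364] v=[-2.0409]
Step 3: x=[9.0988] v=[-2.9171]
Step 4: x=[8.5544] v=[-3.6292]
Step 5: x=[7.9338] v=[-4.1371]
Step 6: x=[7.2720] v=[-4.4123]
Step 7: x=[6.6061] v=[-4.4393]
Step 8: x=[5.9736] v=[-4.2166]
Step 9: x=[5.4101] v=[-3.7567]
Step 10: x=[4.9473] v=[-3.0855]
Step 11: x=[4.6112] v=[-2.2407]
Step 12: x=[4.4207] v=[-1.2699]
Step 13: x=[4.3865] v=[-0.2277]
Step 14: x=[4.5106] v=[0.8274]
First v>=0 after going negative at step 14, time=2.1000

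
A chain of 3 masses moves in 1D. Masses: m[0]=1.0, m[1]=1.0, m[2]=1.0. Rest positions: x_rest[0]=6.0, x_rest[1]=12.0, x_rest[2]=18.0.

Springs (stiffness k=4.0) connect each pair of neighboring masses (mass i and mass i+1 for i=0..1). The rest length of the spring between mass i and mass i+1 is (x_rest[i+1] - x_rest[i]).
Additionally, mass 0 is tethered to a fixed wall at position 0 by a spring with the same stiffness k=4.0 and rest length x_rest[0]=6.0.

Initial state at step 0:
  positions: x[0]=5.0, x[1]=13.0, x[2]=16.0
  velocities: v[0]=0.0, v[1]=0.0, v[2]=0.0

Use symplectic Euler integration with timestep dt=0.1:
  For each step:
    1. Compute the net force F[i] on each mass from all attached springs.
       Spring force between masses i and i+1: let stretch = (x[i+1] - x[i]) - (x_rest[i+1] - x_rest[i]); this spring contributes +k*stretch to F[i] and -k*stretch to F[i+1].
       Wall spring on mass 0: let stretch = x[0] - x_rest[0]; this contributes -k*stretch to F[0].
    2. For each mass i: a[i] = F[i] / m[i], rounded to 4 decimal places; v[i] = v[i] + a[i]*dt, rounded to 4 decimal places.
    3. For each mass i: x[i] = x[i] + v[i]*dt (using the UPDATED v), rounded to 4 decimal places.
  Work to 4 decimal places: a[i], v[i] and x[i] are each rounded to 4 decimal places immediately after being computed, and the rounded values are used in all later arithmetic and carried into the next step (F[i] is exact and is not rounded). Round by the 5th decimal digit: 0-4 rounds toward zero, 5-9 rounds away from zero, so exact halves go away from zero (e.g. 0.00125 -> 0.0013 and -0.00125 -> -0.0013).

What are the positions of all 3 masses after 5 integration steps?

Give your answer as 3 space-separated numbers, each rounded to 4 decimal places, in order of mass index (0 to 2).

Answer: 6.2492 10.8083 17.3933

Derivation:
Step 0: x=[5.0000 13.0000 16.0000] v=[0.0000 0.0000 0.0000]
Step 1: x=[5.1200 12.8000 16.1200] v=[1.2000 -2.0000 1.2000]
Step 2: x=[5.3424 12.4256 16.3472] v=[2.2240 -3.7440 2.2720]
Step 3: x=[5.6344 11.9247 16.6575] v=[2.9203 -5.0086 3.1034]
Step 4: x=[5.9527 11.3615 17.0185] v=[3.1827 -5.6316 3.6103]
Step 5: x=[6.2492 10.8083 17.3933] v=[2.9651 -5.5323 3.7475]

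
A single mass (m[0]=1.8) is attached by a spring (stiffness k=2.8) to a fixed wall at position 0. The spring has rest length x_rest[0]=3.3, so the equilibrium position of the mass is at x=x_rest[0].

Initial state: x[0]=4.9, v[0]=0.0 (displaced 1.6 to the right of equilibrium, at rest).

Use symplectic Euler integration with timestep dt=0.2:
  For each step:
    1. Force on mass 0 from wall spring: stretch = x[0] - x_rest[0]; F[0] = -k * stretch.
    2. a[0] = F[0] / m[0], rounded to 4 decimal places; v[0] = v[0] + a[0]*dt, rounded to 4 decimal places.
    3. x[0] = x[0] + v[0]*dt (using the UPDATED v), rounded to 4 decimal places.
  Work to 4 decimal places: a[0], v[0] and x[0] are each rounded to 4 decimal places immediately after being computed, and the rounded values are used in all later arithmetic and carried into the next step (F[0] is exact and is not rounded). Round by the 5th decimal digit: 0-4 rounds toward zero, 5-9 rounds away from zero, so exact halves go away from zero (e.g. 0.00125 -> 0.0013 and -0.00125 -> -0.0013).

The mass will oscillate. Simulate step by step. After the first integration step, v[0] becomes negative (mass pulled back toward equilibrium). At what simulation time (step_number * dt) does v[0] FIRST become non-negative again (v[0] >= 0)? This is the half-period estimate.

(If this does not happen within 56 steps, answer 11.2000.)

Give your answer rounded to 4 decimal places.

Step 0: x=[4.9000] v=[0.0000]
Step 1: x=[4.8004] v=[-0.4978]
Step 2: x=[4.6075] v=[-0.9646]
Step 3: x=[4.3332] v=[-1.3714]
Step 4: x=[3.9946] v=[-1.6928]
Step 5: x=[3.6128] v=[-1.9089]
Step 6: x=[3.2116] v=[-2.0062]
Step 7: x=[2.8159] v=[-1.9787]
Step 8: x=[2.4503] v=[-1.8281]
Step 9: x=[2.1376] v=[-1.5637]
Step 10: x=[1.8972] v=[-1.2021]
Step 11: x=[1.7441] v=[-0.7657]
Step 12: x=[1.6878] v=[-0.2816]
Step 13: x=[1.7318] v=[0.2200]
First v>=0 after going negative at step 13, time=2.6000

Answer: 2.6000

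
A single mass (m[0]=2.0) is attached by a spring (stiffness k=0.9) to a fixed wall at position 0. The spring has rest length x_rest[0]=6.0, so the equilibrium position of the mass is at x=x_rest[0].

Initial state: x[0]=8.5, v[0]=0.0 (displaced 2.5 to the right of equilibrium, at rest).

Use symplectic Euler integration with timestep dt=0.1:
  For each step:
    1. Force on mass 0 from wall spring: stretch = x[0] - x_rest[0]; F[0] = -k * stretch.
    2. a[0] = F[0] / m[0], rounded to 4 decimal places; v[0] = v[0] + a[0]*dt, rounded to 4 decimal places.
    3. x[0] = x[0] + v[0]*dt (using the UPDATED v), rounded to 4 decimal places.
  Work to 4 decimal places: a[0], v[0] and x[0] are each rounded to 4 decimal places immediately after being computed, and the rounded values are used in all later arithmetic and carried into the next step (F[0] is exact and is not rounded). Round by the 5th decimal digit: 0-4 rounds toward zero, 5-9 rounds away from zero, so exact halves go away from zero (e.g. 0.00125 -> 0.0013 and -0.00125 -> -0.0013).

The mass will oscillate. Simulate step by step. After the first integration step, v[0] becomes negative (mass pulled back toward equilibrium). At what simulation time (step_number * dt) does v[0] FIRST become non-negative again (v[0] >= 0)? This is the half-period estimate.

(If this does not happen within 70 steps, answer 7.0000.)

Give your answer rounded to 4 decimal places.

Step 0: x=[8.5000] v=[0.0000]
Step 1: x=[8.4888] v=[-0.1125]
Step 2: x=[8.4664] v=[-0.2245]
Step 3: x=[8.4329] v=[-0.3355]
Step 4: x=[8.3884] v=[-0.4450]
Step 5: x=[8.3332] v=[-0.5525]
Step 6: x=[8.2675] v=[-0.6575]
Step 7: x=[8.1916] v=[-0.7595]
Step 8: x=[8.1058] v=[-0.8581]
Step 9: x=[8.0105] v=[-0.9529]
Step 10: x=[7.9062] v=[-1.0434]
Step 11: x=[7.7933] v=[-1.1292]
Step 12: x=[7.6723] v=[-1.2099]
Step 13: x=[7.5438] v=[-1.2852]
Step 14: x=[7.4083] v=[-1.3547]
Step 15: x=[7.2665] v=[-1.4181]
Step 16: x=[7.1190] v=[-1.4751]
Step 17: x=[6.9665] v=[-1.5255]
Step 18: x=[6.8096] v=[-1.5690]
Step 19: x=[6.6491] v=[-1.6054]
Step 20: x=[6.4856] v=[-1.6346]
Step 21: x=[6.3200] v=[-1.6565]
Step 22: x=[6.1529] v=[-1.6709]
Step 23: x=[5.9851] v=[-1.6778]
Step 24: x=[5.8174] v=[-1.6771]
Step 25: x=[5.6505] v=[-1.6689]
Step 26: x=[5.4852] v=[-1.6532]
Step 27: x=[5.3222] v=[-1.6300]
Step 28: x=[5.1623] v=[-1.5995]
Step 29: x=[5.0061] v=[-1.5618]
Step 30: x=[4.8544] v=[-1.5171]
Step 31: x=[4.7078] v=[-1.4656]
Step 32: x=[4.5671] v=[-1.4075]
Step 33: x=[4.4328] v=[-1.3430]
Step 34: x=[4.3056] v=[-1.2725]
Step 35: x=[4.1860] v=[-1.1963]
Step 36: x=[4.0745] v=[-1.1147]
Step 37: x=[3.9717] v=[-1.0281]
Step 38: x=[3.8780] v=[-0.9368]
Step 39: x=[3.7939] v=[-0.8413]
Step 40: x=[3.7197] v=[-0.7420]
Step 41: x=[3.6558] v=[-0.6394]
Step 42: x=[3.6024] v=[-0.5339]
Step 43: x=[3.5598] v=[-0.4260]
Step 44: x=[3.5282] v=[-0.3162]
Step 45: x=[3.5077] v=[-0.2050]
Step 46: x=[3.4984] v=[-0.0929]
Step 47: x=[3.5004] v=[0.0197]
First v>=0 after going negative at step 47, time=4.7000

Answer: 4.7000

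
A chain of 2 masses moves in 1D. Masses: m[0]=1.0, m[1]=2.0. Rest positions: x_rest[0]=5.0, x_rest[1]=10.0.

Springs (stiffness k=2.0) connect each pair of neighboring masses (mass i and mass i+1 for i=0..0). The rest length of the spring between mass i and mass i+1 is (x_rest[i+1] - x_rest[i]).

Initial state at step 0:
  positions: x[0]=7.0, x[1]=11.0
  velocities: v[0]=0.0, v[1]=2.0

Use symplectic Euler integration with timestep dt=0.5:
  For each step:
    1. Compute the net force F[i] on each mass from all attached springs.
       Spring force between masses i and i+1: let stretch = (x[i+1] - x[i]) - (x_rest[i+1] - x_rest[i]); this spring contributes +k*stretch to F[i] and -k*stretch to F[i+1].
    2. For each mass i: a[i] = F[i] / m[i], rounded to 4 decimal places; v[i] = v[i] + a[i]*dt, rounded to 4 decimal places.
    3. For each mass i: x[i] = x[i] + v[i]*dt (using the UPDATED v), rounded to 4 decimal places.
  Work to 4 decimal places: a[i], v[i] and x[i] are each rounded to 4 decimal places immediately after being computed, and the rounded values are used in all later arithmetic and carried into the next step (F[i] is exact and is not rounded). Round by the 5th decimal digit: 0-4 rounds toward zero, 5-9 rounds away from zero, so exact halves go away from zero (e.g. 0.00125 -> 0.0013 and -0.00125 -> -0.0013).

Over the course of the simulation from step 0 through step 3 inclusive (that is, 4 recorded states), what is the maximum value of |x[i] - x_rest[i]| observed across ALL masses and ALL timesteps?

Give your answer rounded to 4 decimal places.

Step 0: x=[7.0000 11.0000] v=[0.0000 2.0000]
Step 1: x=[6.5000 12.2500] v=[-1.0000 2.5000]
Step 2: x=[6.3750 13.3125] v=[-0.2500 2.1250]
Step 3: x=[7.2188 13.8907] v=[1.6875 1.1563]
Max displacement = 3.8907

Answer: 3.8907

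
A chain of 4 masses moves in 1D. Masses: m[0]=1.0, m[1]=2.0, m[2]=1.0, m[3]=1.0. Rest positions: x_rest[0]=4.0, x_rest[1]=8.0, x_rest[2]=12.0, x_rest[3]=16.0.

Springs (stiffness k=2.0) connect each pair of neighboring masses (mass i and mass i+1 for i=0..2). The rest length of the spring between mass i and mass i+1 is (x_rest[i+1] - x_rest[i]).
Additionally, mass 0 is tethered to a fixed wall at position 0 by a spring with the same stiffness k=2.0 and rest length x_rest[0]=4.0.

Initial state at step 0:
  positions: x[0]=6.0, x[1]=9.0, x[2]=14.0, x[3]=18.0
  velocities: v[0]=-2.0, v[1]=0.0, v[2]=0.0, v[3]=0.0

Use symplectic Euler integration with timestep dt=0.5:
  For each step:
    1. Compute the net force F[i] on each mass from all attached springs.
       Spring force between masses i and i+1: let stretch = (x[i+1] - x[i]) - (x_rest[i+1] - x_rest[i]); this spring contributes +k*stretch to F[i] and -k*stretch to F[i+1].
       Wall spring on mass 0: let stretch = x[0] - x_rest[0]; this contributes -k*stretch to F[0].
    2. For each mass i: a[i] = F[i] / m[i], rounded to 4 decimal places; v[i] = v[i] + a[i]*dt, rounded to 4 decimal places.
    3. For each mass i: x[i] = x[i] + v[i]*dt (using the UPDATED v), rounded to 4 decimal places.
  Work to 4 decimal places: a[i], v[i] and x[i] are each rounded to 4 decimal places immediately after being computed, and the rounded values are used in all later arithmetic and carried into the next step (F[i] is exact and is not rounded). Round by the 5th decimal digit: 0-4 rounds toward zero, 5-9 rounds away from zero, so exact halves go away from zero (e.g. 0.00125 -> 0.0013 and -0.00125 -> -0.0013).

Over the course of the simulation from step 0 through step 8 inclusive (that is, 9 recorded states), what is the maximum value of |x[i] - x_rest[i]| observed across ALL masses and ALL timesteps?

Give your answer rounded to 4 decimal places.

Answer: 2.2615

Derivation:
Step 0: x=[6.0000 9.0000 14.0000 18.0000] v=[-2.0000 0.0000 0.0000 0.0000]
Step 1: x=[3.5000 9.5000 13.5000 18.0000] v=[-5.0000 1.0000 -1.0000 0.0000]
Step 2: x=[2.2500 9.5000 13.2500 17.7500] v=[-2.5000 0.0000 -0.5000 -0.5000]
Step 3: x=[3.5000 8.6250 13.3750 17.2500] v=[2.5000 -1.7500 0.2500 -1.0000]
Step 4: x=[5.5625 7.6563 13.0625 16.8125] v=[4.1250 -1.9375 -0.6250 -0.8750]
Step 5: x=[5.8907 7.5157 11.9219 16.5000] v=[0.6563 -0.2813 -2.2812 -0.6250]
Step 6: x=[4.0860 8.0704 10.8673 15.8985] v=[-3.6094 1.1093 -2.1093 -1.2031]
Step 7: x=[2.2305 8.3282 10.9298 14.7814] v=[-3.7110 0.5156 0.1250 -2.2343]
Step 8: x=[2.3086 7.7120 11.6173 13.7385] v=[0.1562 -1.2325 1.3750 -2.0859]
Max displacement = 2.2615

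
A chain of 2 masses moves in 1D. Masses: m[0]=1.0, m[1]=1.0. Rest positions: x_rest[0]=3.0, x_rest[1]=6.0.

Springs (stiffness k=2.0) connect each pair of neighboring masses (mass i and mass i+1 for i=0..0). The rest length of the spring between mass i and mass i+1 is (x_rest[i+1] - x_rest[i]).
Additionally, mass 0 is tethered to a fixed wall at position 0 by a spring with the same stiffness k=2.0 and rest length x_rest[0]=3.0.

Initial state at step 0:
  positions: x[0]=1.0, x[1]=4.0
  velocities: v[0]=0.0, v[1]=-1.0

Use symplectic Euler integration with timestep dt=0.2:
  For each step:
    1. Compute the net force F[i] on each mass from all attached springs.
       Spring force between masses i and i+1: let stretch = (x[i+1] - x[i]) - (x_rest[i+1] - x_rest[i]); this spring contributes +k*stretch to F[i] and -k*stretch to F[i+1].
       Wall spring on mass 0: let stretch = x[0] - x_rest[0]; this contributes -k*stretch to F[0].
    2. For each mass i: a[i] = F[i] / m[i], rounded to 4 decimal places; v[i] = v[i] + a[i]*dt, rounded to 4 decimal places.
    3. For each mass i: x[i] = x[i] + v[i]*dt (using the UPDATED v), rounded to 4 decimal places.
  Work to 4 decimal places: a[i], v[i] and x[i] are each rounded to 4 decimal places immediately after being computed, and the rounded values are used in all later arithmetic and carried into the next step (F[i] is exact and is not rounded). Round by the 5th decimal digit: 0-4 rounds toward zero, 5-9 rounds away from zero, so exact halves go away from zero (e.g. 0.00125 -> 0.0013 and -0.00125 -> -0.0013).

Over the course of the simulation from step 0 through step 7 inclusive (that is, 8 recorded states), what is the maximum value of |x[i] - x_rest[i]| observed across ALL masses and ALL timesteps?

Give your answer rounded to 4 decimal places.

Answer: 2.4837

Derivation:
Step 0: x=[1.0000 4.0000] v=[0.0000 -1.0000]
Step 1: x=[1.1600 3.8000] v=[0.8000 -1.0000]
Step 2: x=[1.4384 3.6288] v=[1.3920 -0.8560]
Step 3: x=[1.7770 3.5224] v=[1.6928 -0.5322]
Step 4: x=[2.1130 3.5163] v=[1.6802 -0.0304]
Step 5: x=[2.3923 3.6380] v=[1.3963 0.6083]
Step 6: x=[2.5798 3.9000] v=[0.9377 1.3100]
Step 7: x=[2.6666 4.2964] v=[0.4339 1.9819]
Max displacement = 2.4837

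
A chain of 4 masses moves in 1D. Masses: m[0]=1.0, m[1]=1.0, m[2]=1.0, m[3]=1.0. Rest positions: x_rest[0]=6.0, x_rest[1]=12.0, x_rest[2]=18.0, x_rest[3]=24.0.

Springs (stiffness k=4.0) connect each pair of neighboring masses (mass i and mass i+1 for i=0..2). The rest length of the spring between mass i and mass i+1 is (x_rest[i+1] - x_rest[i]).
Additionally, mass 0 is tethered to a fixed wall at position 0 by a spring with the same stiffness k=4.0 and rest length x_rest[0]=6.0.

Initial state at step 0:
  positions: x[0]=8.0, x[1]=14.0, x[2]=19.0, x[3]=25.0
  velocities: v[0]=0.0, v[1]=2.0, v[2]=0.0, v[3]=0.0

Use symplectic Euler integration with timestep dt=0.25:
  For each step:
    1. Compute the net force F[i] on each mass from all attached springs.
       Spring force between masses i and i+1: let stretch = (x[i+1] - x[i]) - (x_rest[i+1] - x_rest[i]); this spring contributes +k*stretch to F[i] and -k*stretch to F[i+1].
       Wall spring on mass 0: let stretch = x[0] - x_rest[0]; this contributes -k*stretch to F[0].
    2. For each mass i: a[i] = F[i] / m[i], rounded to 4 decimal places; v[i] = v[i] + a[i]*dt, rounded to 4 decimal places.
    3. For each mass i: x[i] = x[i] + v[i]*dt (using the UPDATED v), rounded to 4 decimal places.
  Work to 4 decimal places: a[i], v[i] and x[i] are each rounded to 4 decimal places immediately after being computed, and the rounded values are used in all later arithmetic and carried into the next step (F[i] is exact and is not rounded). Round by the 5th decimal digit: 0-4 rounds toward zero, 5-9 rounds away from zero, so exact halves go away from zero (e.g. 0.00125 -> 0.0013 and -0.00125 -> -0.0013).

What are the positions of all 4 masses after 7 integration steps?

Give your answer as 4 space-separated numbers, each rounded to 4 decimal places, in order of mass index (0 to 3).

Step 0: x=[8.0000 14.0000 19.0000 25.0000] v=[0.0000 2.0000 0.0000 0.0000]
Step 1: x=[7.5000 14.2500 19.2500 25.0000] v=[-2.0000 1.0000 1.0000 0.0000]
Step 2: x=[6.8125 14.0625 19.6875 25.0625] v=[-2.7500 -0.7500 1.7500 0.2500]
Step 3: x=[6.2344 13.4688 20.0625 25.2813] v=[-2.3125 -2.3750 1.5000 0.8750]
Step 4: x=[5.9063 12.7149 20.0938 25.6954] v=[-1.3125 -3.0157 0.1251 1.6562]
Step 5: x=[5.8038 12.1036 19.6808 26.2091] v=[-0.4102 -2.4454 -1.6522 2.0546]
Step 6: x=[5.8253 11.8116 19.0055 26.5907] v=[0.0858 -1.1680 -2.7011 1.5263]
Step 7: x=[5.8870 11.8215 18.4281 26.5760] v=[0.2468 0.0396 -2.3098 -0.0589]

Answer: 5.8870 11.8215 18.4281 26.5760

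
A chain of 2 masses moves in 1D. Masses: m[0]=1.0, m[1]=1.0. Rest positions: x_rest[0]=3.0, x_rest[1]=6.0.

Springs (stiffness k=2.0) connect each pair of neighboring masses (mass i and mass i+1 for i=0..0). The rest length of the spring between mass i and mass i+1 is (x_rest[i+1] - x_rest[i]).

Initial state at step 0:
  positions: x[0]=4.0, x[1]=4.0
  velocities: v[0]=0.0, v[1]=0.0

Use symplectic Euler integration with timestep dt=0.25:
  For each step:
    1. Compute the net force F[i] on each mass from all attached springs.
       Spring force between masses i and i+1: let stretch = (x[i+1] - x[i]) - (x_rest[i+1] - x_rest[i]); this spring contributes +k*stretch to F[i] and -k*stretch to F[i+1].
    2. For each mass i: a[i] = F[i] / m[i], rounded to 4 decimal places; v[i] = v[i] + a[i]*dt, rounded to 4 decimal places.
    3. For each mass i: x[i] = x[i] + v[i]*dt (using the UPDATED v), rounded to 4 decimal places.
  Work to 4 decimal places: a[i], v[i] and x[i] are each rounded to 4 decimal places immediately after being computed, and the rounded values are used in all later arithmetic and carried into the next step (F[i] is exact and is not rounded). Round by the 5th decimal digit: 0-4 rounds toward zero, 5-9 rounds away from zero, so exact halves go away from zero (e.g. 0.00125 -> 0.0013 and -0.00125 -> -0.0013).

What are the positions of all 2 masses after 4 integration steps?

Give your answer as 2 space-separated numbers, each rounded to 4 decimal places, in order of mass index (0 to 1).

Answer: 1.4981 6.5021

Derivation:
Step 0: x=[4.0000 4.0000] v=[0.0000 0.0000]
Step 1: x=[3.6250 4.3750] v=[-1.5000 1.5000]
Step 2: x=[2.9688 5.0313] v=[-2.6250 2.6250]
Step 3: x=[2.1954 5.8048] v=[-3.0938 3.0938]
Step 4: x=[1.4981 6.5021] v=[-2.7891 2.7891]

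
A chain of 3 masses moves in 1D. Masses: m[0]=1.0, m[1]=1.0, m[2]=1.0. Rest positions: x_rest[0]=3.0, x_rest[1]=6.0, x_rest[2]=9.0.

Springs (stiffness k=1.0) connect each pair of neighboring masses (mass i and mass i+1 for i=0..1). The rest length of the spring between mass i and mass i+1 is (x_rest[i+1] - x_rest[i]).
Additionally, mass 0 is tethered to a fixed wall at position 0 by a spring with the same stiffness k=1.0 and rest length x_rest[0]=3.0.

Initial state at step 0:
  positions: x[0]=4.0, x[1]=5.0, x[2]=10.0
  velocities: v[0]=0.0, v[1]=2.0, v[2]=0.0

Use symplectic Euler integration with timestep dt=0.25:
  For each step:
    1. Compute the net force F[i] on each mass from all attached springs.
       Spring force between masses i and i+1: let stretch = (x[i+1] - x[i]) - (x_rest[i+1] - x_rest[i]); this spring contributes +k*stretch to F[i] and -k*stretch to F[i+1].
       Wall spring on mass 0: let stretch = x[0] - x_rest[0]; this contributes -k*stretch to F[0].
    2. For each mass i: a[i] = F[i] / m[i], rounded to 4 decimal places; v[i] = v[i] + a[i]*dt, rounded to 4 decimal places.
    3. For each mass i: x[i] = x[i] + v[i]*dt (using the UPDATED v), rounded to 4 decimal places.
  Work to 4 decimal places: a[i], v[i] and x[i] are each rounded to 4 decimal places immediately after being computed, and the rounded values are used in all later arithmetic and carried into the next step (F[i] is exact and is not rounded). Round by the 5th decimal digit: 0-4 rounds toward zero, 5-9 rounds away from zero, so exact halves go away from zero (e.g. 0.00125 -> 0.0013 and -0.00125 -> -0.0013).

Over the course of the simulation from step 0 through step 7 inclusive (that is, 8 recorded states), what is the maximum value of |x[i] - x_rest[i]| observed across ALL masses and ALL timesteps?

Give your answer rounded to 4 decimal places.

Step 0: x=[4.0000 5.0000 10.0000] v=[0.0000 2.0000 0.0000]
Step 1: x=[3.8125 5.7500 9.8750] v=[-0.7500 3.0000 -0.5000]
Step 2: x=[3.5078 6.6367 9.6797] v=[-1.2188 3.5469 -0.7813]
Step 3: x=[3.1794 7.5181 9.4817] v=[-1.3135 3.5254 -0.7921]
Step 4: x=[2.9235 8.2510 9.3485] v=[-1.0237 2.9316 -0.5330]
Step 5: x=[2.8178 8.7195 9.3342] v=[-0.4227 1.8741 -0.0574]
Step 6: x=[2.9049 8.8576 9.4689] v=[0.3483 0.5524 0.5389]
Step 7: x=[3.1825 8.6619 9.7529] v=[1.1103 -0.7830 1.1361]
Max displacement = 2.8576

Answer: 2.8576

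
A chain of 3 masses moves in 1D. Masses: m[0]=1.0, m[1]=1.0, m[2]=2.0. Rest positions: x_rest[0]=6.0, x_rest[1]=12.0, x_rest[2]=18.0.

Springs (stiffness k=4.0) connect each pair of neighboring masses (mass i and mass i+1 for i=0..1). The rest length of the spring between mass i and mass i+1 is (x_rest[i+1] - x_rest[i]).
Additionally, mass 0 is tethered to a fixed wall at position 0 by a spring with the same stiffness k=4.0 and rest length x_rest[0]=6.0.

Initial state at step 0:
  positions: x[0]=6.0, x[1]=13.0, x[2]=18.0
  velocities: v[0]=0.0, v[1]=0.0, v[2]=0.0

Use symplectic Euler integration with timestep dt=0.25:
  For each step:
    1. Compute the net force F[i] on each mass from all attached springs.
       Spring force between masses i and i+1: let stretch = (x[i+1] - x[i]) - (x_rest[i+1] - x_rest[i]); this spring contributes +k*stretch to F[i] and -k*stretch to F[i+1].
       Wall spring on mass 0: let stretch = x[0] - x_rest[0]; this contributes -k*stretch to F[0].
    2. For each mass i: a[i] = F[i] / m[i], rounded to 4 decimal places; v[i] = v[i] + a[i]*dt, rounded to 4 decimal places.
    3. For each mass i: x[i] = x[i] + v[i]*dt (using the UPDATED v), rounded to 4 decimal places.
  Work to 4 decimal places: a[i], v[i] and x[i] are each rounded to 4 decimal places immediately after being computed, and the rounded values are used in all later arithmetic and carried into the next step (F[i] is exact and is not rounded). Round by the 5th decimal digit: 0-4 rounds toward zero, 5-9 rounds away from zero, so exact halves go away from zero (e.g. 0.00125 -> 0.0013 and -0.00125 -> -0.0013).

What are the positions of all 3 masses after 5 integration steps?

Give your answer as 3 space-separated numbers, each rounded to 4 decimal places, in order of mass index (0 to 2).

Step 0: x=[6.0000 13.0000 18.0000] v=[0.0000 0.0000 0.0000]
Step 1: x=[6.2500 12.5000 18.1250] v=[1.0000 -2.0000 0.5000]
Step 2: x=[6.5000 11.8438 18.2969] v=[1.0000 -2.6250 0.6875]
Step 3: x=[6.4610 11.4649 18.4122] v=[-0.1562 -1.5157 0.4610]
Step 4: x=[6.0577 11.5718 18.4090] v=[-1.6133 0.4277 -0.0127]
Step 5: x=[5.5185 12.0095 18.3012] v=[-2.1569 1.7508 -0.4313]

Answer: 5.5185 12.0095 18.3012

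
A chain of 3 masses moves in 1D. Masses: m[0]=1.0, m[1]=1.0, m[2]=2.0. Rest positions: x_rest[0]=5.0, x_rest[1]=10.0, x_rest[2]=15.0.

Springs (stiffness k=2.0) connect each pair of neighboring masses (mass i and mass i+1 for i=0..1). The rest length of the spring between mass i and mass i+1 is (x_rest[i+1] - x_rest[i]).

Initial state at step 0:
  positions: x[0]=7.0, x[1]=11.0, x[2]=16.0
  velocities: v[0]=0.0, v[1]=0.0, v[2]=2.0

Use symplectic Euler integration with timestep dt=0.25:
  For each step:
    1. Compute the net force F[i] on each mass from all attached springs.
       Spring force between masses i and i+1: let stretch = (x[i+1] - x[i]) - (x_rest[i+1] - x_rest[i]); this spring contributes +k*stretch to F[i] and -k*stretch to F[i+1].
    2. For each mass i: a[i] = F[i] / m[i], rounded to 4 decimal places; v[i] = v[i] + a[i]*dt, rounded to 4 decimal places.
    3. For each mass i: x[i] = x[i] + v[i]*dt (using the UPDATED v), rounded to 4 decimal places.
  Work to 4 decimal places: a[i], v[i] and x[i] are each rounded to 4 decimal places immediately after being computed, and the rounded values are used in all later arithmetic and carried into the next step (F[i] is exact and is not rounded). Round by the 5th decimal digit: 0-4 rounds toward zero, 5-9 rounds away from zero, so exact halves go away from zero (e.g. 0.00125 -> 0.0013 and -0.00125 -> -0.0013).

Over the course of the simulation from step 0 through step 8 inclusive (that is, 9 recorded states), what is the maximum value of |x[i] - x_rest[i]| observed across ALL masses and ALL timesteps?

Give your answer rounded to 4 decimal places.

Answer: 3.9958

Derivation:
Step 0: x=[7.0000 11.0000 16.0000] v=[0.0000 0.0000 2.0000]
Step 1: x=[6.8750 11.1250 16.5000] v=[-0.5000 0.5000 2.0000]
Step 2: x=[6.6563 11.3906 16.9766] v=[-0.8750 1.0625 1.9063]
Step 3: x=[6.4043 11.7627 17.4166] v=[-1.0079 1.4884 1.7598]
Step 4: x=[6.1971 12.1718 17.8157] v=[-0.8287 1.6362 1.5963]
Step 5: x=[6.1118 12.5395 18.1745] v=[-0.3414 1.4708 1.4353]
Step 6: x=[6.2049 12.8081 18.4937] v=[0.3725 1.0745 1.2766]
Step 7: x=[6.4984 12.9620 18.7700] v=[1.1741 0.6157 1.1052]
Step 8: x=[6.9749 13.0340 18.9958] v=[1.9059 0.2879 0.9032]
Max displacement = 3.9958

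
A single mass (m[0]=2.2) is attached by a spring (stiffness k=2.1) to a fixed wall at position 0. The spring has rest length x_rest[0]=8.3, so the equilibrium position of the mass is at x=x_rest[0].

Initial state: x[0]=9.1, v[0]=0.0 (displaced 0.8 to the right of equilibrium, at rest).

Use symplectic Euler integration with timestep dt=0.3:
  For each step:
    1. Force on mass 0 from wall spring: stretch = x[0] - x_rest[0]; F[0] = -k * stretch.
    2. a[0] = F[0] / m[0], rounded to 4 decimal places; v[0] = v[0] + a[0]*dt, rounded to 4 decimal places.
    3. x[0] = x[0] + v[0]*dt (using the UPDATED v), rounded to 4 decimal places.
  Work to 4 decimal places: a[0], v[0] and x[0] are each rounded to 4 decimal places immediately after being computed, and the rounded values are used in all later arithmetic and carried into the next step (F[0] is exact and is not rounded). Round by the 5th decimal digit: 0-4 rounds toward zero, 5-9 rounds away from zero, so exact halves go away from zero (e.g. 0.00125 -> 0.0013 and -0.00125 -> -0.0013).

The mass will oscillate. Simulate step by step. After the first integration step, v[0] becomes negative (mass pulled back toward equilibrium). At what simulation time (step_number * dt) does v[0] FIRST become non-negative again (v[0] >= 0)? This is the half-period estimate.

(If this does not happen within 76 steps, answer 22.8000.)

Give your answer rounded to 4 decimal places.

Step 0: x=[9.1000] v=[0.0000]
Step 1: x=[9.0313] v=[-0.2291]
Step 2: x=[8.8998] v=[-0.4385]
Step 3: x=[8.7167] v=[-0.6103]
Step 4: x=[8.4978] v=[-0.7296]
Step 5: x=[8.2619] v=[-0.7862]
Step 6: x=[8.0293] v=[-0.7753]
Step 7: x=[7.8200] v=[-0.6978]
Step 8: x=[7.6519] v=[-0.5603]
Step 9: x=[7.5395] v=[-0.3747]
Step 10: x=[7.4924] v=[-0.1569]
Step 11: x=[7.5147] v=[0.0744]
First v>=0 after going negative at step 11, time=3.3000

Answer: 3.3000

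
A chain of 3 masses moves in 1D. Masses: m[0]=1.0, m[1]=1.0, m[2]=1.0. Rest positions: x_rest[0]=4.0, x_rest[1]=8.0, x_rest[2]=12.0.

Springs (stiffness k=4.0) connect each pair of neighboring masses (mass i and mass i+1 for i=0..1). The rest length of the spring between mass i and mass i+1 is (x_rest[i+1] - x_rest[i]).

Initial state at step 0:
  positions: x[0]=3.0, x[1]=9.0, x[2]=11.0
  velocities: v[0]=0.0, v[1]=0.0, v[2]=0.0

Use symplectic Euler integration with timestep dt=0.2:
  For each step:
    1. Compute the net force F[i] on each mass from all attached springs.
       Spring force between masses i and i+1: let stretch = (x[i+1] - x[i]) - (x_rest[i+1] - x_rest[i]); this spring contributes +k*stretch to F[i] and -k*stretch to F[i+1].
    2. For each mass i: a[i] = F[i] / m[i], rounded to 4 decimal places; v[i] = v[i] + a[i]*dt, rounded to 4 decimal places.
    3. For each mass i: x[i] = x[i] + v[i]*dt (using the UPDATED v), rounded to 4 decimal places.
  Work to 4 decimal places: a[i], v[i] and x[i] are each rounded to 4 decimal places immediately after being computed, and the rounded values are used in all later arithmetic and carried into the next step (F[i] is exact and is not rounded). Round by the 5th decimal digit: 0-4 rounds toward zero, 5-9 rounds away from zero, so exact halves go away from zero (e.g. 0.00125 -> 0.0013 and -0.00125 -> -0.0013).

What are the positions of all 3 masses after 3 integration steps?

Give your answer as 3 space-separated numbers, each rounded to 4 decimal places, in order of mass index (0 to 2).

Step 0: x=[3.0000 9.0000 11.0000] v=[0.0000 0.0000 0.0000]
Step 1: x=[3.3200 8.3600 11.3200] v=[1.6000 -3.2000 1.6000]
Step 2: x=[3.8064 7.3872 11.8064] v=[2.4320 -4.8640 2.4320]
Step 3: x=[4.2257 6.5485 12.2257] v=[2.0966 -4.1933 2.0966]

Answer: 4.2257 6.5485 12.2257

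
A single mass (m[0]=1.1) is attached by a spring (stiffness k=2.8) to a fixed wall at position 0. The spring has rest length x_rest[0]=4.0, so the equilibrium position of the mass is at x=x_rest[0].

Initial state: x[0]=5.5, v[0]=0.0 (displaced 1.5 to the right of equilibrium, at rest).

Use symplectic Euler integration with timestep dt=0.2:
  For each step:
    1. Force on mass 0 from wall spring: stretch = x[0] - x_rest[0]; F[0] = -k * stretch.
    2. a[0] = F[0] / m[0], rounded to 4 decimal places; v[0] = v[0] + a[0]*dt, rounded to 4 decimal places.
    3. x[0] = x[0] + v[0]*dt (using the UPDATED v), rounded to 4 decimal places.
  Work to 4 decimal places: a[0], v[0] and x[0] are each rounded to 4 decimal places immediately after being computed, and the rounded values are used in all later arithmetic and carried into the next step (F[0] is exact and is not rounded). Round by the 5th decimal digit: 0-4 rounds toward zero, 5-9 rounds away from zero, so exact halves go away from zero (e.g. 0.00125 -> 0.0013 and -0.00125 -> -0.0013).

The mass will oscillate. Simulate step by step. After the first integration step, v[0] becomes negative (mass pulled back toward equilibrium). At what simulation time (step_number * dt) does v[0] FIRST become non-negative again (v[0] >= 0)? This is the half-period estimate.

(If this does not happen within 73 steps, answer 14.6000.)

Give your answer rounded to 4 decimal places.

Step 0: x=[5.5000] v=[0.0000]
Step 1: x=[5.3473] v=[-0.7636]
Step 2: x=[5.0574] v=[-1.4495]
Step 3: x=[4.6598] v=[-1.9878]
Step 4: x=[4.1951] v=[-2.3237]
Step 5: x=[3.7105] v=[-2.4230]
Step 6: x=[3.2554] v=[-2.2756]
Step 7: x=[2.8761] v=[-1.8965]
Step 8: x=[2.6112] v=[-1.3243]
Step 9: x=[2.4877] v=[-0.6173]
Step 10: x=[2.5182] v=[0.1526]
First v>=0 after going negative at step 10, time=2.0000

Answer: 2.0000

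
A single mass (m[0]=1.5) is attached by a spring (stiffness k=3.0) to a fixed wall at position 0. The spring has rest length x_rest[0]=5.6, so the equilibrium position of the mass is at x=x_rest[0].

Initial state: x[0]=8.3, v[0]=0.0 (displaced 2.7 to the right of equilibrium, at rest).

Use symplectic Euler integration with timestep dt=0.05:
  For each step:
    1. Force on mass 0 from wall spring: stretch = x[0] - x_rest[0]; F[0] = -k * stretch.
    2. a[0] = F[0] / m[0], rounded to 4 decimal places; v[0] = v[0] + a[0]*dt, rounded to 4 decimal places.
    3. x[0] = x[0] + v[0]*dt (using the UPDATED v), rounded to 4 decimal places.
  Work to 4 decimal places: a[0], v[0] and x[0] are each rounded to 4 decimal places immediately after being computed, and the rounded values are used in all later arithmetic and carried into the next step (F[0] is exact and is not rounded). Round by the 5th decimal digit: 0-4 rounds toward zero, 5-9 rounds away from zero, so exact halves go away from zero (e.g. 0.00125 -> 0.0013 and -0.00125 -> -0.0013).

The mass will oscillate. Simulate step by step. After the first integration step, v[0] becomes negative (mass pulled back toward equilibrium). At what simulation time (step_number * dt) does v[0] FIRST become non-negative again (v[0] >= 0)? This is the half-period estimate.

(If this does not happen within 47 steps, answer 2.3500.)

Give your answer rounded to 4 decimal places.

Answer: 2.2500

Derivation:
Step 0: x=[8.3000] v=[0.0000]
Step 1: x=[8.2865] v=[-0.2700]
Step 2: x=[8.2596] v=[-0.5387]
Step 3: x=[8.2194] v=[-0.8047]
Step 4: x=[8.1661] v=[-1.0666]
Step 5: x=[8.0999] v=[-1.3232]
Step 6: x=[8.0212] v=[-1.5732]
Step 7: x=[7.9304] v=[-1.8153]
Step 8: x=[7.8280] v=[-2.0483]
Step 9: x=[7.7144] v=[-2.2711]
Step 10: x=[7.5903] v=[-2.4825]
Step 11: x=[7.4562] v=[-2.6815]
Step 12: x=[7.3128] v=[-2.8671]
Step 13: x=[7.1609] v=[-3.0384]
Step 14: x=[7.0012] v=[-3.1945]
Step 15: x=[6.8345] v=[-3.3346]
Step 16: x=[6.6616] v=[-3.4581]
Step 17: x=[6.4834] v=[-3.5643]
Step 18: x=[6.3008] v=[-3.6526]
Step 19: x=[6.1147] v=[-3.7227]
Step 20: x=[5.9260] v=[-3.7742]
Step 21: x=[5.7357] v=[-3.8068]
Step 22: x=[5.5447] v=[-3.8204]
Step 23: x=[5.3540] v=[-3.8149]
Step 24: x=[5.1645] v=[-3.7903]
Step 25: x=[4.9772] v=[-3.7468]
Step 26: x=[4.7930] v=[-3.6845]
Step 27: x=[4.6128] v=[-3.6038]
Step 28: x=[4.4375] v=[-3.5051]
Step 29: x=[4.2681] v=[-3.3889]
Step 30: x=[4.1053] v=[-3.2557]
Step 31: x=[3.9500] v=[-3.1062]
Step 32: x=[3.8029] v=[-2.9412]
Step 33: x=[3.6648] v=[-2.7615]
Step 34: x=[3.5364] v=[-2.5680]
Step 35: x=[3.4183] v=[-2.3616]
Step 36: x=[3.3111] v=[-2.1434]
Step 37: x=[3.2154] v=[-1.9145]
Step 38: x=[3.1316] v=[-1.6760]
Step 39: x=[3.0601] v=[-1.4292]
Step 40: x=[3.0013] v=[-1.1752]
Step 41: x=[2.9555] v=[-0.9153]
Step 42: x=[2.9230] v=[-0.6509]
Step 43: x=[2.9038] v=[-0.3832]
Step 44: x=[2.8981] v=[-0.1136]
Step 45: x=[2.9059] v=[0.1566]
First v>=0 after going negative at step 45, time=2.2500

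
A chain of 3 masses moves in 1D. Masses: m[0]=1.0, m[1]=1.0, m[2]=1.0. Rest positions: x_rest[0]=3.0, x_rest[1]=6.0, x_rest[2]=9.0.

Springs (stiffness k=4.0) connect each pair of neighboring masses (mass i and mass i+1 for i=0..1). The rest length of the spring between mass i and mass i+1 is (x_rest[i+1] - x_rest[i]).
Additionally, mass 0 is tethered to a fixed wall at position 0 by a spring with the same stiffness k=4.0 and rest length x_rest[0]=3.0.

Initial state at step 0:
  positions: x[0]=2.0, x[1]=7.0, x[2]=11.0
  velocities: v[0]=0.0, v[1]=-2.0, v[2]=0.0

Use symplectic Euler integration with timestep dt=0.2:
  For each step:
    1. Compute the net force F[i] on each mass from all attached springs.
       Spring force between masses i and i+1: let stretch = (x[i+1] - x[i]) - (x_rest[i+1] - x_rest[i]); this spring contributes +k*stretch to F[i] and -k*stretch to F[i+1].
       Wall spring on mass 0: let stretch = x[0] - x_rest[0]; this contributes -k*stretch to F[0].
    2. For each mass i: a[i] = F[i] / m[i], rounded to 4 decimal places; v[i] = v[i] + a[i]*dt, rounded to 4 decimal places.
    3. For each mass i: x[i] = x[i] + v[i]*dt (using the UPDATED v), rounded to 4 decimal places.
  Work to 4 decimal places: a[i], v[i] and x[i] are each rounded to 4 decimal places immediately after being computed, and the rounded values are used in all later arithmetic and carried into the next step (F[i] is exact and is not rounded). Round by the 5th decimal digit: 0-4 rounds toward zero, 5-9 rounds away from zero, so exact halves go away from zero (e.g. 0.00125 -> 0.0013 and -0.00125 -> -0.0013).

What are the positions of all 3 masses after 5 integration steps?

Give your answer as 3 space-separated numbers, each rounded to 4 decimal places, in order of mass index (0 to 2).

Step 0: x=[2.0000 7.0000 11.0000] v=[0.0000 -2.0000 0.0000]
Step 1: x=[2.4800 6.4400 10.8400] v=[2.4000 -2.8000 -0.8000]
Step 2: x=[3.1968 5.9504 10.4560] v=[3.5840 -2.4480 -1.9200]
Step 3: x=[3.8427 5.7411 9.8311] v=[3.2294 -1.0464 -3.1245]
Step 4: x=[4.1775 5.8825 9.0318] v=[1.6740 0.7069 -3.9965]
Step 5: x=[4.1167 6.2550 8.2086] v=[-0.3040 1.8623 -4.1159]

Answer: 4.1167 6.2550 8.2086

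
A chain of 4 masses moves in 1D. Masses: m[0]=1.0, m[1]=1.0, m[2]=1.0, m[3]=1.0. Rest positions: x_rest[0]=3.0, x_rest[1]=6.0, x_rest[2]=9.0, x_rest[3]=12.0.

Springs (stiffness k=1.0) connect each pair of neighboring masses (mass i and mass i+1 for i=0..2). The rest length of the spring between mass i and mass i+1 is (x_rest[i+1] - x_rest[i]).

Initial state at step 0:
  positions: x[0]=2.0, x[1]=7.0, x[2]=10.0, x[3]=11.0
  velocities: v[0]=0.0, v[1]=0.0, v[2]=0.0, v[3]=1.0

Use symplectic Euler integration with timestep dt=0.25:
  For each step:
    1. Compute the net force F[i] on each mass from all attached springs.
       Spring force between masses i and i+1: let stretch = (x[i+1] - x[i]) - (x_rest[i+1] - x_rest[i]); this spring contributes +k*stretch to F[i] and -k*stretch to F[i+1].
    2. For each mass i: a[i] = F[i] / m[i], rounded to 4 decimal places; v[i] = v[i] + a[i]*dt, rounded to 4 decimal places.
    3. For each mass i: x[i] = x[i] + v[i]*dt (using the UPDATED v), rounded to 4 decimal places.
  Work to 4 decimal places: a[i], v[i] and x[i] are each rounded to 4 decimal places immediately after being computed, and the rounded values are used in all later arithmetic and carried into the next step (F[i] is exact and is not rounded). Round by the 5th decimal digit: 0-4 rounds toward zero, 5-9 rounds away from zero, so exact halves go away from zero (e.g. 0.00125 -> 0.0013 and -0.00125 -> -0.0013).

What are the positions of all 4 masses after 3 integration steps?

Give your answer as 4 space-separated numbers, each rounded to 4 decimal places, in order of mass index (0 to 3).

Step 0: x=[2.0000 7.0000 10.0000 11.0000] v=[0.0000 0.0000 0.0000 1.0000]
Step 1: x=[2.1250 6.8750 9.8750 11.3750] v=[0.5000 -0.5000 -0.5000 1.5000]
Step 2: x=[2.3594 6.6406 9.6563 11.8438] v=[0.9375 -0.9375 -0.8750 1.8750]
Step 3: x=[2.6739 6.3271 9.3858 12.3633] v=[1.2578 -1.2539 -1.0821 2.0781]

Answer: 2.6739 6.3271 9.3858 12.3633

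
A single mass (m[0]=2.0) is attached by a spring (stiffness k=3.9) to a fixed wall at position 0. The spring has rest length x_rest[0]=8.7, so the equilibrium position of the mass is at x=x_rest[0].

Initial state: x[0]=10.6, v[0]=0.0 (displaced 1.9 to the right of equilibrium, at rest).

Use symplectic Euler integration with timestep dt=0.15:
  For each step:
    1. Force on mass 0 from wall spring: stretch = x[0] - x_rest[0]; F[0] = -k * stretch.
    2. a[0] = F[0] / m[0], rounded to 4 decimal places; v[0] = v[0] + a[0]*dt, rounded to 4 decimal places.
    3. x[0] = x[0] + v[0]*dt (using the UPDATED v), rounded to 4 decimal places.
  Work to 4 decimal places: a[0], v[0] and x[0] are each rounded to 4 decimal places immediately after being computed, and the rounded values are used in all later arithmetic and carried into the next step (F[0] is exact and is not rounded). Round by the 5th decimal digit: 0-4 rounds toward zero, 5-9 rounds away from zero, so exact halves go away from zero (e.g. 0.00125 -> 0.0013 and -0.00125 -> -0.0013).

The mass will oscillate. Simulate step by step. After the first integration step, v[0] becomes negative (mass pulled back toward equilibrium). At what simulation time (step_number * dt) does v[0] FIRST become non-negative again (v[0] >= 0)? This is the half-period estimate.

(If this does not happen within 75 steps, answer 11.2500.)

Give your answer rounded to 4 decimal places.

Answer: 2.2500

Derivation:
Step 0: x=[10.6000] v=[0.0000]
Step 1: x=[10.5166] v=[-0.5558]
Step 2: x=[10.3535] v=[-1.0872]
Step 3: x=[10.1179] v=[-1.5708]
Step 4: x=[9.8201] v=[-1.9855]
Step 5: x=[9.4731] v=[-2.3131]
Step 6: x=[9.0922] v=[-2.5392]
Step 7: x=[8.6941] v=[-2.6539]
Step 8: x=[8.2963] v=[-2.6522]
Step 9: x=[7.9162] v=[-2.5341]
Step 10: x=[7.5705] v=[-2.3048]
Step 11: x=[7.2743] v=[-1.9744]
Step 12: x=[7.0407] v=[-1.5574]
Step 13: x=[6.8799] v=[-1.0721]
Step 14: x=[6.7989] v=[-0.5397]
Step 15: x=[6.8014] v=[0.0164]
First v>=0 after going negative at step 15, time=2.2500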